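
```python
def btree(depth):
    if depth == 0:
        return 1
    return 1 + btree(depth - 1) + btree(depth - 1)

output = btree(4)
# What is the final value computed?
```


btree(4)
= 1 + btree(3) + btree(3)
= 1 + 2 * btree(3)
btree(k) = 2^(k+1) - 1
btree(0) = 1
btree(1) = 3
btree(2) = 7
btree(3) = 15
btree(4) = 31
btree(4) = 2^5 - 1 = 31


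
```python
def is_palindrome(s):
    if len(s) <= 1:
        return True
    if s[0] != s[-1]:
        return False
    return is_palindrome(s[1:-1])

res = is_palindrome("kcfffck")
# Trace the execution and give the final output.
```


is_palindrome("kcfffck")
"kcfffck": s[0]='k' == s[-1]='k' -> is_palindrome("cfffc")
"cfffc": s[0]='c' == s[-1]='c' -> is_palindrome("fff")
"fff": s[0]='f' == s[-1]='f' -> is_palindrome("f")
"f": len <= 1 -> True
= True


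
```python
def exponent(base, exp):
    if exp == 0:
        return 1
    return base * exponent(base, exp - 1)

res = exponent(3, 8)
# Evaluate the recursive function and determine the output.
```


exponent(3, 8)
= 3 * exponent(3, 7)
= 3 * 3 * exponent(3, 6)
= 3 * 3 * 3 * exponent(3, 5)
= 3 * 3 * 3 * 3 * exponent(3, 4)
= 3 * 3 * 3 * 3 * 3 * exponent(3, 3)
= 3 * 3 * 3 * 3 * 3 * 3 * exponent(3, 2)
= 3 * 3 * 3 * 3 * 3 * 3 * 3 * exponent(3, 1)
= 3 * 3 * 3 * 3 * 3 * 3 * 3 * 3 * exponent(3, 0)
= 3 * 3 * 3 * 3 * 3 * 3 * 3 * 3 * 1
= 6561


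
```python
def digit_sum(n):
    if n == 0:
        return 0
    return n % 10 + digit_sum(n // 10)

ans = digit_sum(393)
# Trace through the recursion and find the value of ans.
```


digit_sum(393)
= 3 + digit_sum(39)
= 3 + 9 + digit_sum(3)
= 3 + 9 + 3 + digit_sum(0)
= 3 + 9 + 3 + 0
= 15


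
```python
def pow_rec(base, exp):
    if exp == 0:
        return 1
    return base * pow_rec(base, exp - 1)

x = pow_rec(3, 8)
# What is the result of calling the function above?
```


pow_rec(3, 8)
= 3 * pow_rec(3, 7)
= 3 * 3 * pow_rec(3, 6)
= 3 * 3 * 3 * pow_rec(3, 5)
= 3 * 3 * 3 * 3 * pow_rec(3, 4)
= 3 * 3 * 3 * 3 * 3 * pow_rec(3, 3)
= 3 * 3 * 3 * 3 * 3 * 3 * pow_rec(3, 2)
= 3 * 3 * 3 * 3 * 3 * 3 * 3 * pow_rec(3, 1)
= 3 * 3 * 3 * 3 * 3 * 3 * 3 * 3 * pow_rec(3, 0)
= 3 * 3 * 3 * 3 * 3 * 3 * 3 * 3 * 1
= 6561


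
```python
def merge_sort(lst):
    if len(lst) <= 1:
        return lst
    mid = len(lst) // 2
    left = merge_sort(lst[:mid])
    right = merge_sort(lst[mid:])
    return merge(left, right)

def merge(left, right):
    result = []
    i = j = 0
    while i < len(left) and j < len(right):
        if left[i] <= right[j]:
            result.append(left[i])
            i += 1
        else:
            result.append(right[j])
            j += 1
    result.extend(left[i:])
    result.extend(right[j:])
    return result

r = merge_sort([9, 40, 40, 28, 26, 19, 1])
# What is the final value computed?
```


merge_sort([9, 40, 40, 28, 26, 19, 1])
Split into [9, 40, 40] and [28, 26, 19, 1]
Left sorted: [9, 40, 40]
Right sorted: [1, 19, 26, 28]
Merge [9, 40, 40] and [1, 19, 26, 28]
= [1, 9, 19, 26, 28, 40, 40]


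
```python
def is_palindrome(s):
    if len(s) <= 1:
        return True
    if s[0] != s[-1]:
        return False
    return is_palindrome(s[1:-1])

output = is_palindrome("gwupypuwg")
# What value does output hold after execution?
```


is_palindrome("gwupypuwg")
"gwupypuwg": s[0]='g' == s[-1]='g' -> is_palindrome("wupypuw")
"wupypuw": s[0]='w' == s[-1]='w' -> is_palindrome("upypu")
"upypu": s[0]='u' == s[-1]='u' -> is_palindrome("pyp")
"pyp": s[0]='p' == s[-1]='p' -> is_palindrome("y")
"y": len <= 1 -> True
= True


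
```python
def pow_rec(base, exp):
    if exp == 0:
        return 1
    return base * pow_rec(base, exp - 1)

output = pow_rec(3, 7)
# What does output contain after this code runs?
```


pow_rec(3, 7)
= 3 * pow_rec(3, 6)
= 3 * 3 * pow_rec(3, 5)
= 3 * 3 * 3 * pow_rec(3, 4)
= 3 * 3 * 3 * 3 * pow_rec(3, 3)
= 3 * 3 * 3 * 3 * 3 * pow_rec(3, 2)
= 3 * 3 * 3 * 3 * 3 * 3 * pow_rec(3, 1)
= 3 * 3 * 3 * 3 * 3 * 3 * 3 * pow_rec(3, 0)
= 3 * 3 * 3 * 3 * 3 * 3 * 3 * 1
= 2187


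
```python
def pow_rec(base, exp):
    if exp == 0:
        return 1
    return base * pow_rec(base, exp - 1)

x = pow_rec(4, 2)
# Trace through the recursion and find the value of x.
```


pow_rec(4, 2)
= 4 * pow_rec(4, 1)
= 4 * 4 * pow_rec(4, 0)
= 4 * 4 * 1
= 16


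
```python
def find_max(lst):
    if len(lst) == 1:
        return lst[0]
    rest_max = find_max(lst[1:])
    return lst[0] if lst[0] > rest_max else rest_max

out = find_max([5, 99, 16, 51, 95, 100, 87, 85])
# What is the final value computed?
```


find_max([5, 99, 16, 51, 95, 100, 87, 85])
= compare 5 with find_max([99, 16, 51, 95, 100, 87, 85])
= compare 99 with find_max([16, 51, 95, 100, 87, 85])
= compare 16 with find_max([51, 95, 100, 87, 85])
= compare 51 with find_max([95, 100, 87, 85])
= compare 95 with find_max([100, 87, 85])
= compare 100 with find_max([87, 85])
= compare 87 with find_max([85])
Base: find_max([85]) = 85
compare 87 with 85: max = 87
compare 100 with 87: max = 100
compare 95 with 100: max = 100
compare 51 with 100: max = 100
compare 16 with 100: max = 100
compare 99 with 100: max = 100
compare 5 with 100: max = 100
= 100


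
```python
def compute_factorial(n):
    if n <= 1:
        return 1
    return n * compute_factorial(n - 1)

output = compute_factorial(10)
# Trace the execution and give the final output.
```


compute_factorial(10)
= 10 * compute_factorial(9)
= 10 * 9 * compute_factorial(8)
= 10 * 9 * 8 * compute_factorial(7)
= 10 * 9 * 8 * 7 * compute_factorial(6)
= 10 * 9 * 8 * 7 * 6 * compute_factorial(5)
= 10 * 9 * 8 * 7 * 6 * 5 * compute_factorial(4)
= 10 * 9 * 8 * 7 * 6 * 5 * 4 * compute_factorial(3)
= 10 * 9 * 8 * 7 * 6 * 5 * 4 * 3 * compute_factorial(2)
= 10 * 9 * 8 * 7 * 6 * 5 * 4 * 3 * 2 * compute_factorial(1)
= 10 * 9 * 8 * 7 * 6 * 5 * 4 * 3 * 2 * 1
= 3628800


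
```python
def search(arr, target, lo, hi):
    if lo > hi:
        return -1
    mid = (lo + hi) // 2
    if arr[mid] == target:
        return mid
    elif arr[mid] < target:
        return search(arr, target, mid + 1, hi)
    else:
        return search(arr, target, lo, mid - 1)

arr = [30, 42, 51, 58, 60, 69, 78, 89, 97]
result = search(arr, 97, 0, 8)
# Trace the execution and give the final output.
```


search(arr, 97, 0, 8)
lo=0, hi=8, mid=4, arr[mid]=60
60 < 97, search right half
lo=5, hi=8, mid=6, arr[mid]=78
78 < 97, search right half
lo=7, hi=8, mid=7, arr[mid]=89
89 < 97, search right half
lo=8, hi=8, mid=8, arr[mid]=97
arr[8] == 97, found at index 8
= 8


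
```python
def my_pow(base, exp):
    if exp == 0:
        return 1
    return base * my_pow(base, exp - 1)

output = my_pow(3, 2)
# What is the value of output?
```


my_pow(3, 2)
= 3 * my_pow(3, 1)
= 3 * 3 * my_pow(3, 0)
= 3 * 3 * 1
= 9


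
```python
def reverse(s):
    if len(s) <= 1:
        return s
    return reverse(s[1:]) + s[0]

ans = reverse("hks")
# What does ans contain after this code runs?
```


reverse("hks")
= reverse("ks") + "h"
= reverse("s") + "k" + "h"
= "s" + "k" + "h"
= "skh"


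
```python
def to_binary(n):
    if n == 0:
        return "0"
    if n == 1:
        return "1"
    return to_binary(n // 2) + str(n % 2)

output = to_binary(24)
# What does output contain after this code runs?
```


to_binary(24)
= to_binary(12) + "0"
= to_binary(6) + "0" + "0"
= to_binary(3) + "0" + "0" + "0"
= to_binary(1) + "1" + "0" + "0" + "0"
= "1" + "1" + "0" + "0" + "0"
= "11000"


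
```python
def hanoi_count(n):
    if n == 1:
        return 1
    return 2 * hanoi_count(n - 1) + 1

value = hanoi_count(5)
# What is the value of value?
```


hanoi_count(5)
= 2 * hanoi_count(4) + 1
= 2 * (2 * hanoi_count(3) + 1) + 1
= 2 * (2 * (2 * hanoi_count(2) + 1) + 1) + 1
= 2 * (2 * (2 * (2 * hanoi_count(1) + 1) + 1) + 1) + 1
Now compute bottom-up:
hanoi_count(1) = 1
hanoi_count(2) = 2 * 1 + 1 = 3
hanoi_count(3) = 2 * 3 + 1 = 7
hanoi_count(4) = 2 * 7 + 1 = 15
hanoi_count(5) = 2 * 15 + 1 = 31
= 31


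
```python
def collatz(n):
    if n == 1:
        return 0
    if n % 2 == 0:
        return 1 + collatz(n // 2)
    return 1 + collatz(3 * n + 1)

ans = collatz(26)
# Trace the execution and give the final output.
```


collatz(26)
26 is even -> collatz(13)
13 is odd -> 3*13+1 = 40 -> collatz(40)
40 is even -> collatz(20)
20 is even -> collatz(10)
10 is even -> collatz(5)
5 is odd -> 3*5+1 = 16 -> collatz(16)
16 is even -> collatz(8)
8 is even -> collatz(4)
4 is even -> collatz(2)
2 is even -> collatz(1)
Reached 1 after 10 steps
= 10


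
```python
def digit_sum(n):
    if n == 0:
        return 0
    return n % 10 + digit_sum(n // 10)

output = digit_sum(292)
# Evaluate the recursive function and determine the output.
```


digit_sum(292)
= 2 + digit_sum(29)
= 2 + 9 + digit_sum(2)
= 2 + 9 + 2 + digit_sum(0)
= 2 + 9 + 2 + 0
= 13


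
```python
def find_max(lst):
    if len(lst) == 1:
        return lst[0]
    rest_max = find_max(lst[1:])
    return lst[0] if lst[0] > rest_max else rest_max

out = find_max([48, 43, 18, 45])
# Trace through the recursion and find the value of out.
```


find_max([48, 43, 18, 45])
= compare 48 with find_max([43, 18, 45])
= compare 43 with find_max([18, 45])
= compare 18 with find_max([45])
Base: find_max([45]) = 45
compare 18 with 45: max = 45
compare 43 with 45: max = 45
compare 48 with 45: max = 48
= 48


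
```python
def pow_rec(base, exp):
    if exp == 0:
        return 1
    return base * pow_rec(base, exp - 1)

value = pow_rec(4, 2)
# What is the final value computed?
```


pow_rec(4, 2)
= 4 * pow_rec(4, 1)
= 4 * 4 * pow_rec(4, 0)
= 4 * 4 * 1
= 16


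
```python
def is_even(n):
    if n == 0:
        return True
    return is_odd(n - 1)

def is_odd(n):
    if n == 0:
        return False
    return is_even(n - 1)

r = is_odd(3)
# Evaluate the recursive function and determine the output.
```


is_odd(3)
= is_even(2)
= is_odd(1)
= is_even(0)
n == 0: return True
= True


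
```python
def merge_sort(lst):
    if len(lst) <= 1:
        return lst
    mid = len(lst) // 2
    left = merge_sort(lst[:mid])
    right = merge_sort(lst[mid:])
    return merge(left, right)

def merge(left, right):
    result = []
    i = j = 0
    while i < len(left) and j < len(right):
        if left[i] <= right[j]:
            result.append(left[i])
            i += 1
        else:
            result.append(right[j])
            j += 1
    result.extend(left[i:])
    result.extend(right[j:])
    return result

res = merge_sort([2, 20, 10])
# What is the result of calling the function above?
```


merge_sort([2, 20, 10])
Split into [2] and [20, 10]
Left sorted: [2]
Right sorted: [10, 20]
Merge [2] and [10, 20]
= [2, 10, 20]


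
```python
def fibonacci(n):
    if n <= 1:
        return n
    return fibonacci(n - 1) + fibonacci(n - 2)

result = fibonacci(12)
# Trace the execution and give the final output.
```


fibonacci(12)
= fibonacci(11) + fibonacci(10)
= (fibonacci(10) + fibonacci(9)) + fibonacci(10)
Computing bottom-up: fibonacci(0)=0, fibonacci(1)=1, fibonacci(2)=1, fibonacci(3)=2, fibonacci(4)=3, fibonacci(5)=5, fibonacci(6)=8, fibonacci(7)=13, fibonacci(8)=21, fibonacci(9)=34, fibonacci(10)=55, fibonacci(11)=89, fibonacci(12)=144
= 144


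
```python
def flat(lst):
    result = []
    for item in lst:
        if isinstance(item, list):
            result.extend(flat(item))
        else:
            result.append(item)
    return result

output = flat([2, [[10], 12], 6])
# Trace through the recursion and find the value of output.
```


flat([2, [[10], 12], 6])
Processing each element:
  2 is not a list -> append 2
  [[10], 12] is a list -> flat recursively -> [10, 12]
  6 is not a list -> append 6
= [2, 10, 12, 6]


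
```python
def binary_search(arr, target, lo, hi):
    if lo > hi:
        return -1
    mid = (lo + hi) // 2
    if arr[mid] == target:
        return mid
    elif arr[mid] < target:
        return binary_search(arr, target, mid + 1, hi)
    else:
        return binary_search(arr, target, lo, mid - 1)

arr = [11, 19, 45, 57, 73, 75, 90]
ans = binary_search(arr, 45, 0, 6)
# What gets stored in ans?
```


binary_search(arr, 45, 0, 6)
lo=0, hi=6, mid=3, arr[mid]=57
57 > 45, search left half
lo=0, hi=2, mid=1, arr[mid]=19
19 < 45, search right half
lo=2, hi=2, mid=2, arr[mid]=45
arr[2] == 45, found at index 2
= 2


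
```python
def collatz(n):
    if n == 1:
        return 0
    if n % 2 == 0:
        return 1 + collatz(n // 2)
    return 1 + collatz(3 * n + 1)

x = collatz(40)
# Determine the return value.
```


collatz(40)
40 is even -> collatz(20)
20 is even -> collatz(10)
10 is even -> collatz(5)
5 is odd -> 3*5+1 = 16 -> collatz(16)
16 is even -> collatz(8)
8 is even -> collatz(4)
4 is even -> collatz(2)
2 is even -> collatz(1)
Reached 1 after 8 steps
= 8


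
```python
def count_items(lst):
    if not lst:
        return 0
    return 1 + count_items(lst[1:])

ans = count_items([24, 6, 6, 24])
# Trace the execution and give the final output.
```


count_items([24, 6, 6, 24])
= 1 + count_items([6, 6, 24])
= 1 + 1 + count_items([6, 24])
= 1 + 1 + 1 + count_items([24])
= 1 + 1 + 1 + 1 + count_items([])
= 1 + 1 + 1 + 1 + 0
= 4


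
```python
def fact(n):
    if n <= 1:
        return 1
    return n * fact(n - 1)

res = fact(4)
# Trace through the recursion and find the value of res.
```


fact(4)
= 4 * fact(3)
= 4 * 3 * fact(2)
= 4 * 3 * 2 * fact(1)
= 4 * 3 * 2 * 1
= 24


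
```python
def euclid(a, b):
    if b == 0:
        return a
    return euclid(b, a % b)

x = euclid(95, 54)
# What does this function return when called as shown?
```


euclid(95, 54)
= euclid(54, 95 % 54) = euclid(54, 41)
= euclid(41, 54 % 41) = euclid(41, 13)
= euclid(13, 41 % 13) = euclid(13, 2)
= euclid(2, 13 % 2) = euclid(2, 1)
= euclid(1, 2 % 1) = euclid(1, 0)
b == 0, return a = 1


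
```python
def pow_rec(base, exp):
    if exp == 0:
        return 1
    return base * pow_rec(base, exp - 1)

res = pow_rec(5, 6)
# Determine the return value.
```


pow_rec(5, 6)
= 5 * pow_rec(5, 5)
= 5 * 5 * pow_rec(5, 4)
= 5 * 5 * 5 * pow_rec(5, 3)
= 5 * 5 * 5 * 5 * pow_rec(5, 2)
= 5 * 5 * 5 * 5 * 5 * pow_rec(5, 1)
= 5 * 5 * 5 * 5 * 5 * 5 * pow_rec(5, 0)
= 5 * 5 * 5 * 5 * 5 * 5 * 1
= 15625


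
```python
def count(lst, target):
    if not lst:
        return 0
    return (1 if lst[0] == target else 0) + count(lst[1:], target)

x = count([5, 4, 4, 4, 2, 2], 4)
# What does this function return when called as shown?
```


count([5, 4, 4, 4, 2, 2], 4)
lst[0]=5 != 4: 0 + count([4, 4, 4, 2, 2], 4)
lst[0]=4 == 4: 1 + count([4, 4, 2, 2], 4)
lst[0]=4 == 4: 1 + count([4, 2, 2], 4)
lst[0]=4 == 4: 1 + count([2, 2], 4)
lst[0]=2 != 4: 0 + count([2], 4)
lst[0]=2 != 4: 0 + count([], 4)
= 3


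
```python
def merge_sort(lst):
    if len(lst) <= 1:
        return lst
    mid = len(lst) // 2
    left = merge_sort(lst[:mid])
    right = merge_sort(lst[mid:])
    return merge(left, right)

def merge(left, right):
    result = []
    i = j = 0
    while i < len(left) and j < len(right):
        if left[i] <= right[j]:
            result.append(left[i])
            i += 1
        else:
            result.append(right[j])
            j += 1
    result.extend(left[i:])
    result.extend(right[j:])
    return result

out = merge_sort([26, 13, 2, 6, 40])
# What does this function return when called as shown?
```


merge_sort([26, 13, 2, 6, 40])
Split into [26, 13] and [2, 6, 40]
Left sorted: [13, 26]
Right sorted: [2, 6, 40]
Merge [13, 26] and [2, 6, 40]
= [2, 6, 13, 26, 40]


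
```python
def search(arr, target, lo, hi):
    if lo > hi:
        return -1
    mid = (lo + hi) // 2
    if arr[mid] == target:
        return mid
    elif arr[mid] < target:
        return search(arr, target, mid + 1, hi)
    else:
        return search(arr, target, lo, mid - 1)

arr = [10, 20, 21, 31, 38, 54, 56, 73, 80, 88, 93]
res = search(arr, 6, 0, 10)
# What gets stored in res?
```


search(arr, 6, 0, 10)
lo=0, hi=10, mid=5, arr[mid]=54
54 > 6, search left half
lo=0, hi=4, mid=2, arr[mid]=21
21 > 6, search left half
lo=0, hi=1, mid=0, arr[mid]=10
10 > 6, search left half
lo > hi, target not found, return -1
= -1


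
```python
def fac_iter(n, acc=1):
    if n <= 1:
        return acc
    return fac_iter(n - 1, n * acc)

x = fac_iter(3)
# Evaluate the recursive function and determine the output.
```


fac_iter(3, 1)
= fac_iter(2, 3 * 1) = fac_iter(2, 3)
= fac_iter(1, 2 * 3) = fac_iter(1, 6)
n <= 1, return acc = 6


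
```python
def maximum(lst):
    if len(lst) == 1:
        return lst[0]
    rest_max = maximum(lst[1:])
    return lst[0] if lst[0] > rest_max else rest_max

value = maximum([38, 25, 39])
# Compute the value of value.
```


maximum([38, 25, 39])
= compare 38 with maximum([25, 39])
= compare 25 with maximum([39])
Base: maximum([39]) = 39
compare 25 with 39: max = 39
compare 38 with 39: max = 39
= 39


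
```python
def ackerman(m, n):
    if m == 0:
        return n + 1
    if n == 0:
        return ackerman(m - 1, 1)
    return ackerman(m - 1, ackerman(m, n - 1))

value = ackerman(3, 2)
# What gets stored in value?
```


ackerman(3, 2)
= ackerman(2, ackerman(3, 1))
First compute ackerman(3, 1) = 13
= ackerman(2, 13)
= 29


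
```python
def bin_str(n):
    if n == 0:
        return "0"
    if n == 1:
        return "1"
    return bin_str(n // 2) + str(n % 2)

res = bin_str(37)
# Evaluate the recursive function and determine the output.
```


bin_str(37)
= bin_str(18) + "1"
= bin_str(9) + "0" + "1"
= bin_str(4) + "1" + "0" + "1"
= bin_str(2) + "0" + "1" + "0" + "1"
= bin_str(1) + "0" + "0" + "1" + "0" + "1"
= "1" + "0" + "0" + "1" + "0" + "1"
= "100101"


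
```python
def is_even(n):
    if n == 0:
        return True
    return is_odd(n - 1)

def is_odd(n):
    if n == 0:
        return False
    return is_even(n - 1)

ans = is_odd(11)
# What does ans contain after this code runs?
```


is_odd(11)
= is_even(10)
= is_odd(9)
= is_even(8)
= is_odd(7)
= is_even(6)
= is_odd(5)
= is_even(4)
= is_odd(3)
= is_even(2)
= is_odd(1)
= is_even(0)
n == 0: return True
= True


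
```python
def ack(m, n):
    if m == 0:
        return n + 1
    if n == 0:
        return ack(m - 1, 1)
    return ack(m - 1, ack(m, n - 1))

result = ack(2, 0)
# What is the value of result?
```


ack(2, 0)
n == 0: return ack(1, 1)
= ack(1, 1) = 3
= 3


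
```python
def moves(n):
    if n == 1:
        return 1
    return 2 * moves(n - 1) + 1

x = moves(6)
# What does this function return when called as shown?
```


moves(6)
= 2 * moves(5) + 1
= 2 * (2 * moves(4) + 1) + 1
= 2 * (2 * (2 * moves(3) + 1) + 1) + 1
= 2 * (2 * (2 * (2 * moves(2) + 1) + 1) + 1) + 1
= 2 * (2 * (2 * (2 * (2 * moves(1) + 1) + 1) + 1) + 1) + 1
Now compute bottom-up:
moves(1) = 1
moves(2) = 2 * 1 + 1 = 3
moves(3) = 2 * 3 + 1 = 7
moves(4) = 2 * 7 + 1 = 15
moves(5) = 2 * 15 + 1 = 31
moves(6) = 2 * 31 + 1 = 63
= 63


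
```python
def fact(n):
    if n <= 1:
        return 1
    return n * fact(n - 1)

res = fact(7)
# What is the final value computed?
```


fact(7)
= 7 * fact(6)
= 7 * 6 * fact(5)
= 7 * 6 * 5 * fact(4)
= 7 * 6 * 5 * 4 * fact(3)
= 7 * 6 * 5 * 4 * 3 * fact(2)
= 7 * 6 * 5 * 4 * 3 * 2 * fact(1)
= 7 * 6 * 5 * 4 * 3 * 2 * 1
= 5040


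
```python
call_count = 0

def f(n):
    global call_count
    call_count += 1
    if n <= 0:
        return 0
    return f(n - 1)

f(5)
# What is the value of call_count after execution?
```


f(5) calls f(4) calls ... calls f(0)
Total calls: 5 + 1 (for base case) = 6


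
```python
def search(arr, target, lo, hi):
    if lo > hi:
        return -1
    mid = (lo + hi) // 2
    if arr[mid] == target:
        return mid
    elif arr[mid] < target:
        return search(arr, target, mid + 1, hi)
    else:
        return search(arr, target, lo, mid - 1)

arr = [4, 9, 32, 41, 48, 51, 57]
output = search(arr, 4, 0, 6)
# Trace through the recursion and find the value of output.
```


search(arr, 4, 0, 6)
lo=0, hi=6, mid=3, arr[mid]=41
41 > 4, search left half
lo=0, hi=2, mid=1, arr[mid]=9
9 > 4, search left half
lo=0, hi=0, mid=0, arr[mid]=4
arr[0] == 4, found at index 0
= 0


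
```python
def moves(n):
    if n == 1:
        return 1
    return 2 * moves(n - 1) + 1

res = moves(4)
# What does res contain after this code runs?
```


moves(4)
= 2 * moves(3) + 1
= 2 * (2 * moves(2) + 1) + 1
= 2 * (2 * (2 * moves(1) + 1) + 1) + 1
Now compute bottom-up:
moves(1) = 1
moves(2) = 2 * 1 + 1 = 3
moves(3) = 2 * 3 + 1 = 7
moves(4) = 2 * 7 + 1 = 15
= 15


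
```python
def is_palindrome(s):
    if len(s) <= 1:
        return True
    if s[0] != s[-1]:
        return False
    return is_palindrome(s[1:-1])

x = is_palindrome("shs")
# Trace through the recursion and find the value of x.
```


is_palindrome("shs")
"shs": s[0]='s' == s[-1]='s' -> is_palindrome("h")
"h": len <= 1 -> True
= True


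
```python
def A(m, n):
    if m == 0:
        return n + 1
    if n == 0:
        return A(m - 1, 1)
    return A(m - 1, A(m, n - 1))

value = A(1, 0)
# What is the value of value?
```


A(1, 0)
n == 0: return A(0, 1)
= A(0, 1) = 2
= 2


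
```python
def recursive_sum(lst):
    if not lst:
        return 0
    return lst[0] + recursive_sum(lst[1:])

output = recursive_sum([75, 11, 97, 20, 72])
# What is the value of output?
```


recursive_sum([75, 11, 97, 20, 72])
= 75 + recursive_sum([11, 97, 20, 72])
= 75 + 11 + recursive_sum([97, 20, 72])
= 75 + 11 + 97 + recursive_sum([20, 72])
= 75 + 11 + 97 + 20 + recursive_sum([72])
= 75 + 11 + 97 + 20 + 72 + recursive_sum([])
= 75 + 11 + 97 + 20 + 72 + 0
= 275


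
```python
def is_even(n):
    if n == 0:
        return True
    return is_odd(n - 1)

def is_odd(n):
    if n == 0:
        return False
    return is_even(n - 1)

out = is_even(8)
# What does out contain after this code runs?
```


is_even(8)
= is_odd(7)
= is_even(6)
= is_odd(5)
= is_even(4)
= is_odd(3)
= is_even(2)
= is_odd(1)
= is_even(0)
n == 0: return True
= True


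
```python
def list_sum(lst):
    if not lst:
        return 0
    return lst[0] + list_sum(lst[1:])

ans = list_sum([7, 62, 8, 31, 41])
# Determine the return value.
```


list_sum([7, 62, 8, 31, 41])
= 7 + list_sum([62, 8, 31, 41])
= 7 + 62 + list_sum([8, 31, 41])
= 7 + 62 + 8 + list_sum([31, 41])
= 7 + 62 + 8 + 31 + list_sum([41])
= 7 + 62 + 8 + 31 + 41 + list_sum([])
= 7 + 62 + 8 + 31 + 41 + 0
= 149


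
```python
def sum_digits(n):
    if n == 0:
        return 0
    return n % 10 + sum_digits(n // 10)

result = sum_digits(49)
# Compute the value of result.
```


sum_digits(49)
= 9 + sum_digits(4)
= 9 + 4 + sum_digits(0)
= 9 + 4 + 0
= 13


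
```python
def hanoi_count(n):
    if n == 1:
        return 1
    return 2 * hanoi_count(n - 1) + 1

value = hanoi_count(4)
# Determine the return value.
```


hanoi_count(4)
= 2 * hanoi_count(3) + 1
= 2 * (2 * hanoi_count(2) + 1) + 1
= 2 * (2 * (2 * hanoi_count(1) + 1) + 1) + 1
Now compute bottom-up:
hanoi_count(1) = 1
hanoi_count(2) = 2 * 1 + 1 = 3
hanoi_count(3) = 2 * 3 + 1 = 7
hanoi_count(4) = 2 * 7 + 1 = 15
= 15


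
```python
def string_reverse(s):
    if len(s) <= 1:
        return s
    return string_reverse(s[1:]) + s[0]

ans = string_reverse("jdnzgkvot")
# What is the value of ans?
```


string_reverse("jdnzgkvot")
= string_reverse("dnzgkvot") + "j"
= string_reverse("nzgkvot") + "d" + "j"
= string_reverse("zgkvot") + "n" + "d" + "j"
= string_reverse("gkvot") + "z" + "n" + "d" + "j"
= string_reverse("kvot") + "g" + "z" + "n" + "d" + "j"
= string_reverse("vot") + "k" + "g" + "z" + "n" + "d" + "j"
= string_reverse("ot") + "v" + "k" + "g" + "z" + "n" + "d" + "j"
= string_reverse("t") + "o" + "v" + "k" + "g" + "z" + "n" + "d" + "j"
= "t" + "o" + "v" + "k" + "g" + "z" + "n" + "d" + "j"
= "tovkgzndj"


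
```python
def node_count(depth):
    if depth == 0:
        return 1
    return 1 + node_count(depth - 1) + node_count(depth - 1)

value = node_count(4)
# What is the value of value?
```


node_count(4)
= 1 + node_count(3) + node_count(3)
= 1 + 2 * node_count(3)
node_count(k) = 2^(k+1) - 1
node_count(0) = 1
node_count(1) = 3
node_count(2) = 7
node_count(3) = 15
node_count(4) = 31
node_count(4) = 2^5 - 1 = 31


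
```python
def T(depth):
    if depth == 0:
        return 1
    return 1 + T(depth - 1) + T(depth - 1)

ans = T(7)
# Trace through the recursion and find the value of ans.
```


T(7)
= 1 + T(6) + T(6)
= 1 + 2 * T(6)
T(k) = 2^(k+1) - 1
T(0) = 1
T(1) = 3
T(2) = 7
T(3) = 15
T(4) = 31
T(7) = 2^8 - 1 = 255


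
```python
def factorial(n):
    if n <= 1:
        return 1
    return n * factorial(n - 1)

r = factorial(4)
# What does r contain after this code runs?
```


factorial(4)
= 4 * factorial(3)
= 4 * 3 * factorial(2)
= 4 * 3 * 2 * factorial(1)
= 4 * 3 * 2 * 1
= 24


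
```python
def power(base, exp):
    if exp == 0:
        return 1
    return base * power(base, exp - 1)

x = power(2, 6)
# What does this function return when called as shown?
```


power(2, 6)
= 2 * power(2, 5)
= 2 * 2 * power(2, 4)
= 2 * 2 * 2 * power(2, 3)
= 2 * 2 * 2 * 2 * power(2, 2)
= 2 * 2 * 2 * 2 * 2 * power(2, 1)
= 2 * 2 * 2 * 2 * 2 * 2 * power(2, 0)
= 2 * 2 * 2 * 2 * 2 * 2 * 1
= 64


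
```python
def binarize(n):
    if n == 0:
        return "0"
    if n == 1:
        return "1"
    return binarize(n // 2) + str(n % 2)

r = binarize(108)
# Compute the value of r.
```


binarize(108)
= binarize(54) + "0"
= binarize(27) + "0" + "0"
= binarize(13) + "1" + "0" + "0"
= binarize(6) + "1" + "1" + "0" + "0"
= binarize(3) + "0" + "1" + "1" + "0" + "0"
= binarize(1) + "1" + "0" + "1" + "1" + "0" + "0"
= "1" + "1" + "0" + "1" + "1" + "0" + "0"
= "1101100"


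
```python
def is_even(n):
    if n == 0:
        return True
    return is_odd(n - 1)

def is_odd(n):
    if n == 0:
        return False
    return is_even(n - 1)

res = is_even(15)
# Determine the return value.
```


is_even(15)
= is_odd(14)
= is_even(13)
= is_odd(12)
= is_even(11)
= is_odd(10)
= is_even(9)
= is_odd(8)
= is_even(7)
= is_odd(6)
= is_even(5)
= is_odd(4)
= is_even(3)
= is_odd(2)
= is_even(1)
= is_odd(0)
n == 0: return False
= False


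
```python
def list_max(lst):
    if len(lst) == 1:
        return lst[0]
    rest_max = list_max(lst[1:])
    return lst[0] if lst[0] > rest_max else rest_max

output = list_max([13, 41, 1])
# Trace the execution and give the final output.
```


list_max([13, 41, 1])
= compare 13 with list_max([41, 1])
= compare 41 with list_max([1])
Base: list_max([1]) = 1
compare 41 with 1: max = 41
compare 13 with 41: max = 41
= 41


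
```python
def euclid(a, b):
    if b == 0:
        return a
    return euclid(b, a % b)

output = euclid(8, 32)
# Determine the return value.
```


euclid(8, 32)
= euclid(32, 8 % 32) = euclid(32, 8)
= euclid(8, 32 % 8) = euclid(8, 0)
b == 0, return a = 8


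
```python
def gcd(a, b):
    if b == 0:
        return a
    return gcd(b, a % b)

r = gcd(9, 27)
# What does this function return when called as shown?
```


gcd(9, 27)
= gcd(27, 9 % 27) = gcd(27, 9)
= gcd(9, 27 % 9) = gcd(9, 0)
b == 0, return a = 9


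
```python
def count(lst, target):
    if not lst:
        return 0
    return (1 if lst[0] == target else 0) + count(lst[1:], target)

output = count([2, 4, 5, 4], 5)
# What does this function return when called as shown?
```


count([2, 4, 5, 4], 5)
lst[0]=2 != 5: 0 + count([4, 5, 4], 5)
lst[0]=4 != 5: 0 + count([5, 4], 5)
lst[0]=5 == 5: 1 + count([4], 5)
lst[0]=4 != 5: 0 + count([], 5)
= 1


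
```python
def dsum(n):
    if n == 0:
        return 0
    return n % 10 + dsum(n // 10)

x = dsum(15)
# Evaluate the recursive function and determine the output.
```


dsum(15)
= 5 + dsum(1)
= 5 + 1 + dsum(0)
= 5 + 1 + 0
= 6


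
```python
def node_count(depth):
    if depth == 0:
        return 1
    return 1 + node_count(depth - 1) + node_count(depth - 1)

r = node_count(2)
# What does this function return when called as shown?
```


node_count(2)
= 1 + node_count(1) + node_count(1)
= 1 + 2 * node_count(1)
node_count(k) = 2^(k+1) - 1
node_count(0) = 1
node_count(1) = 3
node_count(2) = 7
node_count(2) = 2^3 - 1 = 7


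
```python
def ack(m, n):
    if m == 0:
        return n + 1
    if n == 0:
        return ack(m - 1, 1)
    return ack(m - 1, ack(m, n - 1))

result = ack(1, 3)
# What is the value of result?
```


ack(1, 3)
= ack(0, ack(1, 2))
First compute ack(1, 2) = 4
= ack(0, 4)
= 5


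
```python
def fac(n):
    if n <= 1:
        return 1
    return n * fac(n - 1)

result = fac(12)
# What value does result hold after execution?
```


fac(12)
= 12 * fac(11)
= 12 * 11 * fac(10)
= 12 * 11 * 10 * fac(9)
= 12 * 11 * 10 * 9 * fac(8)
= 12 * 11 * 10 * 9 * 8 * fac(7)
= 12 * 11 * 10 * 9 * 8 * 7 * fac(6)
= 12 * 11 * 10 * 9 * 8 * 7 * 6 * fac(5)
= 12 * 11 * 10 * 9 * 8 * 7 * 6 * 5 * fac(4)
= 12 * 11 * 10 * 9 * 8 * 7 * 6 * 5 * 4 * fac(3)
= 12 * 11 * 10 * 9 * 8 * 7 * 6 * 5 * 4 * 3 * fac(2)
= 12 * 11 * 10 * 9 * 8 * 7 * 6 * 5 * 4 * 3 * 2 * fac(1)
= 12 * 11 * 10 * 9 * 8 * 7 * 6 * 5 * 4 * 3 * 2 * 1
= 479001600


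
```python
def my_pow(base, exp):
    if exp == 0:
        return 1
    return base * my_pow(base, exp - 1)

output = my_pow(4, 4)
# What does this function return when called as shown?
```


my_pow(4, 4)
= 4 * my_pow(4, 3)
= 4 * 4 * my_pow(4, 2)
= 4 * 4 * 4 * my_pow(4, 1)
= 4 * 4 * 4 * 4 * my_pow(4, 0)
= 4 * 4 * 4 * 4 * 1
= 256


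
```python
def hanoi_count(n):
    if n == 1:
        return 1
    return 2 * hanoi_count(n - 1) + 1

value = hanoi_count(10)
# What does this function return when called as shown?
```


hanoi_count(10)
= 2 * hanoi_count(9) + 1
= 2 * (2 * hanoi_count(8) + 1) + 1
= 2 * (2 * (2 * hanoi_count(7) + 1) + 1) + 1
= 2 * (2 * (2 * (2 * hanoi_count(6) + 1) + 1) + 1) + 1
= 2 * (2 * (2 * (2 * (2 * hanoi_count(5) + 1) + 1) + 1) + 1) + 1
= 2 * (2 * (2 * (2 * (2 * (2 * hanoi_count(4) + 1) + 1) + 1) + 1) + 1) + 1
= 2 * (2 * (2 * (2 * (2 * (2 * (2 * hanoi_count(3) + 1) + 1) + 1) + 1) + 1) + 1) + 1
= 2 * (2 * (2 * (2 * (2 * (2 * (2 * (2 * hanoi_count(2) + 1) + 1) + 1) + 1) + 1) + 1) + 1) + 1
= 2 * (2 * (2 * (2 * (2 * (2 * (2 * (2 * (2 * hanoi_count(1) + 1) + 1) + 1) + 1) + 1) + 1) + 1) + 1) + 1
Now compute bottom-up:
hanoi_count(1) = 1
hanoi_count(2) = 2 * 1 + 1 = 3
hanoi_count(3) = 2 * 3 + 1 = 7
hanoi_count(4) = 2 * 7 + 1 = 15
hanoi_count(5) = 2 * 15 + 1 = 31
hanoi_count(6) = 2 * 31 + 1 = 63
hanoi_count(7) = 2 * 63 + 1 = 127
hanoi_count(8) = 2 * 127 + 1 = 255
hanoi_count(9) = 2 * 255 + 1 = 511
hanoi_count(10) = 2 * 511 + 1 = 1023
= 1023


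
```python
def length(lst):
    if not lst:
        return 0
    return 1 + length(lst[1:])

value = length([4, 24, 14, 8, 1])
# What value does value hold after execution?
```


length([4, 24, 14, 8, 1])
= 1 + length([24, 14, 8, 1])
= 1 + 1 + length([14, 8, 1])
= 1 + 1 + 1 + length([8, 1])
= 1 + 1 + 1 + 1 + length([1])
= 1 + 1 + 1 + 1 + 1 + length([])
= 1 + 1 + 1 + 1 + 1 + 0
= 5


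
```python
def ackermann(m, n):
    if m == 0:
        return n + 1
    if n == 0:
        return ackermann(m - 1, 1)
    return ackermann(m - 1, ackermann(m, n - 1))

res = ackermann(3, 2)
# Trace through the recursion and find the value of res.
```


ackermann(3, 2)
= ackermann(2, ackermann(3, 1))
First compute ackermann(3, 1) = 13
= ackermann(2, 13)
= 29


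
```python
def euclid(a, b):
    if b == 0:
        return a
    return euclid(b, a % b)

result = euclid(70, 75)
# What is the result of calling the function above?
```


euclid(70, 75)
= euclid(75, 70 % 75) = euclid(75, 70)
= euclid(70, 75 % 70) = euclid(70, 5)
= euclid(5, 70 % 5) = euclid(5, 0)
b == 0, return a = 5


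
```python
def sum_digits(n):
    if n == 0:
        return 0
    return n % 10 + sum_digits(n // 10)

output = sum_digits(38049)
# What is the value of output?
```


sum_digits(38049)
= 9 + sum_digits(3804)
= 9 + 4 + sum_digits(380)
= 9 + 4 + 0 + sum_digits(38)
= 9 + 4 + 0 + 8 + sum_digits(3)
= 9 + 4 + 0 + 8 + 3 + sum_digits(0)
= 9 + 4 + 0 + 8 + 3 + 0
= 24


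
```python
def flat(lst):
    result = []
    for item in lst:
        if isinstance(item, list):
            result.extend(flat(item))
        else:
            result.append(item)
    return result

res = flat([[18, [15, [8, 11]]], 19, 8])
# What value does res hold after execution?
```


flat([[18, [15, [8, 11]]], 19, 8])
Processing each element:
  [18, [15, [8, 11]]] is a list -> flat recursively -> [18, 15, 8, 11]
  19 is not a list -> append 19
  8 is not a list -> append 8
= [18, 15, 8, 11, 19, 8]


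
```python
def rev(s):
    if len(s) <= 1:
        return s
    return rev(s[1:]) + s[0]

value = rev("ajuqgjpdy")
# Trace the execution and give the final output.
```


rev("ajuqgjpdy")
= rev("juqgjpdy") + "a"
= rev("uqgjpdy") + "j" + "a"
= rev("qgjpdy") + "u" + "j" + "a"
= rev("gjpdy") + "q" + "u" + "j" + "a"
= rev("jpdy") + "g" + "q" + "u" + "j" + "a"
= rev("pdy") + "j" + "g" + "q" + "u" + "j" + "a"
= rev("dy") + "p" + "j" + "g" + "q" + "u" + "j" + "a"
= rev("y") + "d" + "p" + "j" + "g" + "q" + "u" + "j" + "a"
= "y" + "d" + "p" + "j" + "g" + "q" + "u" + "j" + "a"
= "ydpjgquja"


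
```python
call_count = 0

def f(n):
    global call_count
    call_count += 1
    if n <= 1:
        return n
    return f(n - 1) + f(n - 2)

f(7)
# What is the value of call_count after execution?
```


f(7) calls f(6) and f(5); each non-base call branches into two more.
Let C(k) = total number of calls made by f(k), including the call to f(k) itself.
Base cases: C(0) = 1, C(1) = 1
Recurrence: C(k) = 1 + C(k-1) + C(k-2)
  C(2) = 1 + C(1) + C(0) = 1 + 1 + 1 = 3
  C(3) = 1 + C(2) + C(1) = 1 + 3 + 1 = 5
  C(4) = 1 + C(3) + C(2) = 1 + 5 + 3 = 9
  C(5) = 1 + C(4) + C(3) = 1 + 9 + 5 = 15
  C(6) = 1 + C(5) + C(4) = 1 + 15 + 9 = 25
  C(7) = 1 + C(6) + C(5) = 1 + 25 + 15 = 41
Total calls = C(7) = 41


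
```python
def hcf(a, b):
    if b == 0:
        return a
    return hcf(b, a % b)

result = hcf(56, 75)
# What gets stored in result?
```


hcf(56, 75)
= hcf(75, 56 % 75) = hcf(75, 56)
= hcf(56, 75 % 56) = hcf(56, 19)
= hcf(19, 56 % 19) = hcf(19, 18)
= hcf(18, 19 % 18) = hcf(18, 1)
= hcf(1, 18 % 1) = hcf(1, 0)
b == 0, return a = 1


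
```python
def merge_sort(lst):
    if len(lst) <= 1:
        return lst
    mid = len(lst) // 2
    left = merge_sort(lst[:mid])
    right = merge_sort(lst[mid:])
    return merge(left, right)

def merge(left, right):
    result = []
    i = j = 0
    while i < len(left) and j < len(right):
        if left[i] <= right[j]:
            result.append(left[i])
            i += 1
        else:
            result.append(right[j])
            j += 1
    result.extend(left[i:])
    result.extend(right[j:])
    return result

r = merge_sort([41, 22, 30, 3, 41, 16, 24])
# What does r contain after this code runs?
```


merge_sort([41, 22, 30, 3, 41, 16, 24])
Split into [41, 22, 30] and [3, 41, 16, 24]
Left sorted: [22, 30, 41]
Right sorted: [3, 16, 24, 41]
Merge [22, 30, 41] and [3, 16, 24, 41]
= [3, 16, 22, 24, 30, 41, 41]


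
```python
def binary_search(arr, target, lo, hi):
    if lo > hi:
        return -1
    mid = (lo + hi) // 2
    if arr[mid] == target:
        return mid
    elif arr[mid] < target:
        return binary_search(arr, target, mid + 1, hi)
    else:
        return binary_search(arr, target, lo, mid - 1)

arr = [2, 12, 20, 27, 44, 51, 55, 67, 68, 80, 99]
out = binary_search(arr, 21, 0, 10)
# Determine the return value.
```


binary_search(arr, 21, 0, 10)
lo=0, hi=10, mid=5, arr[mid]=51
51 > 21, search left half
lo=0, hi=4, mid=2, arr[mid]=20
20 < 21, search right half
lo=3, hi=4, mid=3, arr[mid]=27
27 > 21, search left half
lo > hi, target not found, return -1
= -1


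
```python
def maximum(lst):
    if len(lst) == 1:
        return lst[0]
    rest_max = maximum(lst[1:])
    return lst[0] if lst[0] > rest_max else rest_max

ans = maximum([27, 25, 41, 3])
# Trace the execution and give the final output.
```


maximum([27, 25, 41, 3])
= compare 27 with maximum([25, 41, 3])
= compare 25 with maximum([41, 3])
= compare 41 with maximum([3])
Base: maximum([3]) = 3
compare 41 with 3: max = 41
compare 25 with 41: max = 41
compare 27 with 41: max = 41
= 41


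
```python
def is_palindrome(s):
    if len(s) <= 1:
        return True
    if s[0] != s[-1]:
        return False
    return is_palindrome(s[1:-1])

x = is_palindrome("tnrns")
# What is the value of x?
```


is_palindrome("tnrns")
"tnrns": s[0]='t' != s[-1]='s' -> False
= False


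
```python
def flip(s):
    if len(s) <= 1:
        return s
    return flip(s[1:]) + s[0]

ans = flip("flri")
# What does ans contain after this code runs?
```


flip("flri")
= flip("lri") + "f"
= flip("ri") + "l" + "f"
= flip("i") + "r" + "l" + "f"
= "i" + "r" + "l" + "f"
= "irlf"


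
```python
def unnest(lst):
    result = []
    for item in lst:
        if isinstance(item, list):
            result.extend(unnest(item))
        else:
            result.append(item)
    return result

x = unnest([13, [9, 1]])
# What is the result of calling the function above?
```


unnest([13, [9, 1]])
Processing each element:
  13 is not a list -> append 13
  [9, 1] is a list -> unnest recursively -> [9, 1]
= [13, 9, 1]


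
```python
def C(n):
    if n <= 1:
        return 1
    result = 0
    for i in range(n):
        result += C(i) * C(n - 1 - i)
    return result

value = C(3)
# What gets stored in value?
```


C(3)
= sum of C(i) * C(3-1-i) for i in 0..2
First compute sub-values bottom-up:
  C(0) = 1, C(1) = 1
  C(2) = 1*1 + 1*1 = 2
Now C(3):
  C(0)*C(2) = 1*2 = 2
  C(1)*C(1) = 1*1 = 1
  C(2)*C(0) = 2*1 = 2
= 2 + 1 + 2
= 5


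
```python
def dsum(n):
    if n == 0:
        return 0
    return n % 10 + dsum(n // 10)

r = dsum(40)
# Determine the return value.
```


dsum(40)
= 0 + dsum(4)
= 0 + 4 + dsum(0)
= 0 + 4 + 0
= 4


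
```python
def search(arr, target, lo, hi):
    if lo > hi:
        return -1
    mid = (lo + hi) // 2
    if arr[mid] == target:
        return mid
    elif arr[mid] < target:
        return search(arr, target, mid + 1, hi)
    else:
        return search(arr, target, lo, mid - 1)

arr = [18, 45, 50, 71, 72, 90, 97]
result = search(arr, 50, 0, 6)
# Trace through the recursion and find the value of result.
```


search(arr, 50, 0, 6)
lo=0, hi=6, mid=3, arr[mid]=71
71 > 50, search left half
lo=0, hi=2, mid=1, arr[mid]=45
45 < 50, search right half
lo=2, hi=2, mid=2, arr[mid]=50
arr[2] == 50, found at index 2
= 2


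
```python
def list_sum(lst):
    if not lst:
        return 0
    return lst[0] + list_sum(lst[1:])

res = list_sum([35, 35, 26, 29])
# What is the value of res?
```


list_sum([35, 35, 26, 29])
= 35 + list_sum([35, 26, 29])
= 35 + 35 + list_sum([26, 29])
= 35 + 35 + 26 + list_sum([29])
= 35 + 35 + 26 + 29 + list_sum([])
= 35 + 35 + 26 + 29 + 0
= 125


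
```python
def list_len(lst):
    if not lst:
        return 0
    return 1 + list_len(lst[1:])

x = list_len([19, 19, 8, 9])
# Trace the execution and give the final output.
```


list_len([19, 19, 8, 9])
= 1 + list_len([19, 8, 9])
= 1 + 1 + list_len([8, 9])
= 1 + 1 + 1 + list_len([9])
= 1 + 1 + 1 + 1 + list_len([])
= 1 + 1 + 1 + 1 + 0
= 4


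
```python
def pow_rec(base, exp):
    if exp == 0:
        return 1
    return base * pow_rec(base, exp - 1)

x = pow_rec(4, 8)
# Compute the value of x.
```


pow_rec(4, 8)
= 4 * pow_rec(4, 7)
= 4 * 4 * pow_rec(4, 6)
= 4 * 4 * 4 * pow_rec(4, 5)
= 4 * 4 * 4 * 4 * pow_rec(4, 4)
= 4 * 4 * 4 * 4 * 4 * pow_rec(4, 3)
= 4 * 4 * 4 * 4 * 4 * 4 * pow_rec(4, 2)
= 4 * 4 * 4 * 4 * 4 * 4 * 4 * pow_rec(4, 1)
= 4 * 4 * 4 * 4 * 4 * 4 * 4 * 4 * pow_rec(4, 0)
= 4 * 4 * 4 * 4 * 4 * 4 * 4 * 4 * 1
= 65536


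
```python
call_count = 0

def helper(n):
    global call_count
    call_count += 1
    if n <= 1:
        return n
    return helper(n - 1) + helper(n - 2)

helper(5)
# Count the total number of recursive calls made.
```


helper(5) calls helper(4) and helper(3); each non-base call branches into two more.
Let C(k) = total number of calls made by helper(k), including the call to helper(k) itself.
Base cases: C(0) = 1, C(1) = 1
Recurrence: C(k) = 1 + C(k-1) + C(k-2)
  C(2) = 1 + C(1) + C(0) = 1 + 1 + 1 = 3
  C(3) = 1 + C(2) + C(1) = 1 + 3 + 1 = 5
  C(4) = 1 + C(3) + C(2) = 1 + 5 + 3 = 9
  C(5) = 1 + C(4) + C(3) = 1 + 9 + 5 = 15
Total calls = C(5) = 15
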